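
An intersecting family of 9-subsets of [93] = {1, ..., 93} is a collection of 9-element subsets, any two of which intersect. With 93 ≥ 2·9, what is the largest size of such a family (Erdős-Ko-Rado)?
max |F| = C(92, 8) = 93080887185

Erdős-Ko-Rado (1961): when n ≥ 2k, max |F| = C(n−1, k−1). The bound is attained by the star {A : i ∈ A} for any fixed i ∈ [n]. Here C(93−1, 9−1) = C(92, 8) = 93080887185.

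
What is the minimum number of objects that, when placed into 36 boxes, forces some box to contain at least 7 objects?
n = (7 − 1)·36 + 1 = 217

By the generalised pigeonhole principle, to guarantee some box contains ≥ r objects we need more than (r − 1) · k objects total. Threshold: n = (r − 1) · k + 1. With r = 7 and k = 36: n = 6 · 36 + 1 = 216 + 1 = 217. For n = 216 = 6 · 36, we can put exactly 6 objects in every box, avoiding 7 in any single one — so 217 is tight.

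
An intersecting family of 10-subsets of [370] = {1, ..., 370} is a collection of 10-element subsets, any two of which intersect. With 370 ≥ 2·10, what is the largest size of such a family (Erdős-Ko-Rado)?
max |F| = C(369, 9) = 316792540834038698

Erdős-Ko-Rado (1961): when n ≥ 2k, max |F| = C(n−1, k−1). The bound is attained by the star {A : i ∈ A} for any fixed i ∈ [n]. Here C(370−1, 10−1) = C(369, 9) = 316792540834038698.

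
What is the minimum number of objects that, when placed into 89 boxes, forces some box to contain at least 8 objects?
n = (8 − 1)·89 + 1 = 624

By the generalised pigeonhole principle, to guarantee some box contains ≥ r objects we need more than (r − 1) · k objects total. Threshold: n = (r − 1) · k + 1. With r = 8 and k = 89: n = 7 · 89 + 1 = 623 + 1 = 624. For n = 623 = 7 · 89, we can put exactly 7 objects in every box, avoiding 8 in any single one — so 624 is tight.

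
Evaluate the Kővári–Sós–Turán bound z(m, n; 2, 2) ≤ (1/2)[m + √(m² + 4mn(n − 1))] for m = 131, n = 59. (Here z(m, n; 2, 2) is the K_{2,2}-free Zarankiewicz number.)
z(131, 59; 2, 2) ≤ (1/2)[131 + √(131² + 4·131·59·58)] = (1/2)[131 + √1810289] = 738.2349

Kővári–Sós–Turán: let r_1, ..., r_131 be the row sums and z = Σ r_i the total number of 1s. Each pair of columns can share at most one row with both entries 1 (else a 2×2 all-ones block appears), so Σ_i C(r_i, 2) ≤ C(59, 2) = 1711. By convexity Σ_i C(r_i, 2) ≥ 131·C(z/131, 2) = z(z − 131)/(2·131), giving z² − 131z − 131·59·58 ≤ 0 and hence z ≤ (1/2)[131 + √(17161 + 4·448282)] = (1/2)[131 + √1810289] ≈ (1/2)(131 + 1345.4698) = 738.2349.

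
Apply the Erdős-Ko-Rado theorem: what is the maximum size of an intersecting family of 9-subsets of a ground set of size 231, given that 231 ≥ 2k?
max |F| = C(230, 8) = 171730461788700

The Erdős-Ko-Rado theorem states: for n ≥ 2k, an intersecting family of k-subsets of an n-element set has size at most C(n − 1, k − 1), with equality for 'star' families {A ⊆ [n] : |A| = k, i ∈ A} (fix an element i). For n = 231, k = 9: C(230, 8) = 171730461788700.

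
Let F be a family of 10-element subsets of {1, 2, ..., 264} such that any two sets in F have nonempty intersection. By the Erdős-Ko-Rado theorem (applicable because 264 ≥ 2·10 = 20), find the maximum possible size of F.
max |F| = C(263, 9) = 14445766855151840

Erdős-Ko-Rado (1961): when n ≥ 2k, max |F| = C(n−1, k−1). The bound is attained by the star {A : i ∈ A} for any fixed i ∈ [n]. Here C(264−1, 10−1) = C(263, 9) = 14445766855151840.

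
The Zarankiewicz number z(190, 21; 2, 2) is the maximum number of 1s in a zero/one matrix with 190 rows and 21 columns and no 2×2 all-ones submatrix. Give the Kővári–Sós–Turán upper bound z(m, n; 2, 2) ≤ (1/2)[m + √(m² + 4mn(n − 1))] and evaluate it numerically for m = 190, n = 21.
z(190, 21; 2, 2) ≤ (1/2)[190 + √(190² + 4·190·21·20)] = (1/2)[190 + √355300] = 393.0352

Kővári–Sós–Turán: let r_1, ..., r_190 be the row sums and z = Σ r_i the total number of 1s. Each pair of columns can share at most one row with both entries 1 (else a 2×2 all-ones block appears), so Σ_i C(r_i, 2) ≤ C(21, 2) = 210. By convexity Σ_i C(r_i, 2) ≥ 190·C(z/190, 2) = z(z − 190)/(2·190), giving z² − 190z − 190·21·20 ≤ 0 and hence z ≤ (1/2)[190 + √(36100 + 4·79800)] = (1/2)[190 + √355300] ≈ (1/2)(190 + 596.0705) = 393.0352.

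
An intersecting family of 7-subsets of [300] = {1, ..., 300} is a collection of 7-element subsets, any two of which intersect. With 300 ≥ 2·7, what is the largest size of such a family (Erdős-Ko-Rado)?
max |F| = C(299, 6) = 943566389766

Erdős-Ko-Rado (1961): when n ≥ 2k, max |F| = C(n−1, k−1). The bound is attained by the star {A : i ∈ A} for any fixed i ∈ [n]. Here C(300−1, 7−1) = C(299, 6) = 943566389766.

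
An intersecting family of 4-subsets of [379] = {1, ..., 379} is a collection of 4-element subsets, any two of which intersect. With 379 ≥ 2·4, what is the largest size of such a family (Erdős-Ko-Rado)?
max |F| = C(378, 3) = 8930376

Erdős-Ko-Rado (1961): when n ≥ 2k, max |F| = C(n−1, k−1). The bound is attained by the star {A : i ∈ A} for any fixed i ∈ [n]. Here C(379−1, 4−1) = C(378, 3) = 8930376.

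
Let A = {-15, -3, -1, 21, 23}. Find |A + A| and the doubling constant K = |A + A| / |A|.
K = |A + A| / |A| = 14/5

Enumerate A + A = {a + b : a, b ∈ A}. With |A| = 5, there are |A|^2 = 25 ordered sum pairs; collecting distinct values, A + A = {-30, -18, -16, -6, -4, -2, 6, 8, 18, 20, 22, 42, 44, 46}, so |A + A| = 14. Thus K = 14/5. For comparison, the minimum possible |A + A| over all 5-element sets is 2·5 − 1 = 9 (so min K = 9/5), attained only by arithmetic progressions.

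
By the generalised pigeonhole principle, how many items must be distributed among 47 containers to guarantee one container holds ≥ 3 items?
n = (3 − 1)·47 + 1 = 95

By the generalised pigeonhole principle, to guarantee some box contains ≥ r objects we need more than (r − 1) · k objects total. Threshold: n = (r − 1) · k + 1. With r = 3 and k = 47: n = 2 · 47 + 1 = 94 + 1 = 95. For n = 94 = 2 · 47, we can put exactly 2 objects in every box, avoiding 3 in any single one — so 95 is tight.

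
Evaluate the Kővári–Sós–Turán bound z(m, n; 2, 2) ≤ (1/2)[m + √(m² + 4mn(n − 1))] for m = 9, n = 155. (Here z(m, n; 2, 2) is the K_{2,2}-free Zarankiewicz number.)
z(9, 155; 2, 2) ≤ (1/2)[9 + √(9² + 4·9·155·154)] = (1/2)[9 + √859401] = 468.0194

Kővári–Sós–Turán: let r_1, ..., r_9 be the row sums and z = Σ r_i the total number of 1s. Each pair of columns can share at most one row with both entries 1 (else a 2×2 all-ones block appears), so Σ_i C(r_i, 2) ≤ C(155, 2) = 11935. By convexity Σ_i C(r_i, 2) ≥ 9·C(z/9, 2) = z(z − 9)/(2·9), giving z² − 9z − 9·155·154 ≤ 0 and hence z ≤ (1/2)[9 + √(81 + 4·214830)] = (1/2)[9 + √859401] ≈ (1/2)(9 + 927.0388) = 468.0194.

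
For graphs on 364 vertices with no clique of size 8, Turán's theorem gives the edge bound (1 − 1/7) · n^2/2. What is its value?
Turán density bound = (6/7) · 364^2/2 = 56784

Turán's theorem: ex(n, K_{r+1}) is achieved by the complete r-partite Turán graph T(n, r) with parts as balanced as possible, and is at most (1 − 1/r) · n^2/2. For r = 7, n = 364: the density bound is (6/7) · 132496/2 = 56784. Since 7 ∣ 364, the Turán graph T(364, 7) has parts of equal size 52, and its edge count e(T(364, 7)) = 56784 attains the density bound exactly.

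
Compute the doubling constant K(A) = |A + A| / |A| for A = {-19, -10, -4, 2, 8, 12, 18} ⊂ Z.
K = |A + A| / |A| = 22/7

Enumerate A + A = {a + b : a, b ∈ A}. With |A| = 7, there are |A|^2 = 49 ordered sum pairs; collecting distinct values, A + A = {-38, -29, -23, -20, -17, -14, -11, -8, -7, -2, -1, 2, 4, 8, 10, 14, 16, 20, 24, 26, 30, 36}, so |A + A| = 22. Thus K = 22/7. For comparison, the minimum possible |A + A| over all 7-element sets is 2·7 − 1 = 13 (so min K = 13/7), attained only by arithmetic progressions.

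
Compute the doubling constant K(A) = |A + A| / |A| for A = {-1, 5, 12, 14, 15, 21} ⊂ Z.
K = |A + A| / |A| = 19/6

Enumerate A + A = {a + b : a, b ∈ A}. With |A| = 6, there are |A|^2 = 36 ordered sum pairs; collecting distinct values, A + A = {-2, 4, 10, 11, 13, 14, 17, 19, 20, 24, 26, 27, 28, 29, 30, 33, 35, 36, 42}, so |A + A| = 19. Thus K = 19/6. For comparison, the minimum possible |A + A| over all 6-element sets is 2·6 − 1 = 11 (so min K = 11/6), attained only by arithmetic progressions.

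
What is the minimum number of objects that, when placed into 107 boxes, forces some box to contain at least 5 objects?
n = (5 − 1)·107 + 1 = 429

By the generalised pigeonhole principle, to guarantee some box contains ≥ r objects we need more than (r − 1) · k objects total. Threshold: n = (r − 1) · k + 1. With r = 5 and k = 107: n = 4 · 107 + 1 = 428 + 1 = 429. For n = 428 = 4 · 107, we can put exactly 4 objects in every box, avoiding 5 in any single one — so 429 is tight.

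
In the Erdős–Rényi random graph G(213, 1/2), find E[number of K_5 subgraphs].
E[# K_5] = C(213, 5) · (1/2)^C(5, 2) = 3484835277 / 2^10 ≈ 3403159.450195

For each 5-subset S of vertices (there are C(213, 5) = 3484835277 such S), let X_S = 1 if S induces a K_5 (all C(5, 2) = 10 edges present). Then P(X_S = 1) = (1/2)^10 = 1/1024. By linearity of expectation, E[# K_5] = C(213, 5) · (1/2)^10 = 3484835277 / 1024 ≈ 3403159.450195.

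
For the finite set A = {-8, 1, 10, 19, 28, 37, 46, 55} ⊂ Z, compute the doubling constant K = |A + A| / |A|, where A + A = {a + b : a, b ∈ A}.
K = |A + A| / |A| = 15/8

Enumerate A + A = {a + b : a, b ∈ A}. With |A| = 8, there are |A|^2 = 64 ordered sum pairs; collecting distinct values, A + A = {-16, -7, 2, 11, 20, 29, 38, 47, 56, 65, 74, 83, 92, 101, 110}, so |A + A| = 15. Thus K = 15/8. Here |A + A| = 2|A| − 1 = 15, the minimum possible — so K = 15/8 is minimal, which holds iff A is an arithmetic progression.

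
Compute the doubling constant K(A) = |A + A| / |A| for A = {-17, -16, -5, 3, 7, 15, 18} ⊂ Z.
K = |A + A| / |A| = 24/7

Enumerate A + A = {a + b : a, b ∈ A}. With |A| = 7, there are |A|^2 = 49 ordered sum pairs; collecting distinct values, A + A = {-34, -33, -32, -22, -21, -14, -13, -10, -9, -2, -1, 1, 2, 6, 10, 13, 14, 18, 21, 22, 25, 30, 33, 36}, so |A + A| = 24. Thus K = 24/7. For comparison, the minimum possible |A + A| over all 7-element sets is 2·7 − 1 = 13 (so min K = 13/7), attained only by arithmetic progressions.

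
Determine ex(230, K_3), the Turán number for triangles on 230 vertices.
ex(230, K_3) = ⌊230^2/4⌋ = 13225

Mantel (1907): a triangle-free graph on n vertices has at most ⌊n^2/4⌋ edges, with equality for the complete bipartite graph K_{⌊n/2⌋, ⌈n/2⌉}. For n = 230: ⌊230^2/4⌋ = ⌊52900/4⌋ = 13225. The extremal graph is K_{115, 115}, which has 115·115 = 13225 edges.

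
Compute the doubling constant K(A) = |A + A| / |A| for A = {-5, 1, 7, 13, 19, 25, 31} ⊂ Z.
K = |A + A| / |A| = 13/7

Enumerate A + A = {a + b : a, b ∈ A}. With |A| = 7, there are |A|^2 = 49 ordered sum pairs; collecting distinct values, A + A = {-10, -4, 2, 8, 14, 20, 26, 32, 38, 44, 50, 56, 62}, so |A + A| = 13. Thus K = 13/7. Here |A + A| = 2|A| − 1 = 13, the minimum possible — so K = 13/7 is minimal, which holds iff A is an arithmetic progression.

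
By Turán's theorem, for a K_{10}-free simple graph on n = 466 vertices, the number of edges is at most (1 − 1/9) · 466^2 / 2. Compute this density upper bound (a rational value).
Turán density bound = (8/9) · 466^2/2 = 868624/9 ≈ 96513.7778

Turán's theorem: ex(n, K_{r+1}) is achieved by the complete r-partite Turán graph T(n, r) with parts as balanced as possible, and is at most (1 − 1/r) · n^2/2. For r = 9, n = 466: the density bound is (8/9) · 217156/2 = 868624/9 ≈ 96513.7778. The integer-valued extremum is e(T(466, 9)) = 96513, which is strictly less than the density bound 868624/9 since 9 ∤ 466 (the parts of T(466, 9) cannot all be equal).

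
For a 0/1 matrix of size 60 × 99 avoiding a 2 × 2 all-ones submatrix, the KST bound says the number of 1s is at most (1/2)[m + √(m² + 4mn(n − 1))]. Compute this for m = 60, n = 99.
z(60, 99; 2, 2) ≤ (1/2)[60 + √(60² + 4·60·99·98)] = (1/2)[60 + √2332080] = 793.5575

Kővári–Sós–Turán: let r_1, ..., r_60 be the row sums and z = Σ r_i the total number of 1s. Each pair of columns can share at most one row with both entries 1 (else a 2×2 all-ones block appears), so Σ_i C(r_i, 2) ≤ C(99, 2) = 4851. By convexity Σ_i C(r_i, 2) ≥ 60·C(z/60, 2) = z(z − 60)/(2·60), giving z² − 60z − 60·99·98 ≤ 0 and hence z ≤ (1/2)[60 + √(3600 + 4·582120)] = (1/2)[60 + √2332080] ≈ (1/2)(60 + 1527.1149) = 793.5575.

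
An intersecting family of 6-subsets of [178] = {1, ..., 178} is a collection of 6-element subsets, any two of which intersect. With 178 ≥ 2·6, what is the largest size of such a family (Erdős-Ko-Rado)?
max |F| = C(177, 5) = 1367533860

The Erdős-Ko-Rado theorem states: for n ≥ 2k, an intersecting family of k-subsets of an n-element set has size at most C(n − 1, k − 1), with equality for 'star' families {A ⊆ [n] : |A| = k, i ∈ A} (fix an element i). For n = 178, k = 6: C(177, 5) = 1367533860.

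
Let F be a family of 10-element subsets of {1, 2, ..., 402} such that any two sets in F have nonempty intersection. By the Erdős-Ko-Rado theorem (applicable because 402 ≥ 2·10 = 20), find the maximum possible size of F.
max |F| = C(401, 9) = 674945738076676550

Erdős-Ko-Rado (1961): when n ≥ 2k, max |F| = C(n−1, k−1). The bound is attained by the star {A : i ∈ A} for any fixed i ∈ [n]. Here C(402−1, 10−1) = C(401, 9) = 674945738076676550.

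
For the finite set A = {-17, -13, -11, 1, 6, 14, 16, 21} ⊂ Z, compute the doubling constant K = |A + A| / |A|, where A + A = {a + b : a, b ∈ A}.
K = |A + A| / |A| = 34/8 = 17/4

Enumerate A + A = {a + b : a, b ∈ A}. With |A| = 8, there are |A|^2 = 64 ordered sum pairs; collecting distinct values, A + A = {-34, -30, -28, -26, -24, -22, -16, -12, -11, -10, -7, -5, -3, -1, 1, 2, 3, 4, 5, 7, 8, 10, 12, 15, 17, 20, 22, 27, 28, 30, 32, 35, 37, 42}, so |A + A| = 34. Thus K = 34/8 = 17/4. For comparison, the minimum possible |A + A| over all 8-element sets is 2·8 − 1 = 15 (so min K = 15/8), attained only by arithmetic progressions.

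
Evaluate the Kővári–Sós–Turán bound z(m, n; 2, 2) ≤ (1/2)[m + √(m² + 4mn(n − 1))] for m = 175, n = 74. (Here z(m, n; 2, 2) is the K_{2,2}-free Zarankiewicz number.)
z(175, 74; 2, 2) ≤ (1/2)[175 + √(175² + 4·175·74·73)] = (1/2)[175 + √3812025] = 1063.7204

Kővári–Sós–Turán: let r_1, ..., r_175 be the row sums and z = Σ r_i the total number of 1s. Each pair of columns can share at most one row with both entries 1 (else a 2×2 all-ones block appears), so Σ_i C(r_i, 2) ≤ C(74, 2) = 2701. By convexity Σ_i C(r_i, 2) ≥ 175·C(z/175, 2) = z(z − 175)/(2·175), giving z² − 175z − 175·74·73 ≤ 0 and hence z ≤ (1/2)[175 + √(30625 + 4·945350)] = (1/2)[175 + √3812025] ≈ (1/2)(175 + 1952.4408) = 1063.7204.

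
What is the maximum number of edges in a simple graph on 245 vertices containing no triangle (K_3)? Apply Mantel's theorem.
ex(245, K_3) = ⌊245^2/4⌋ = 15006

Mantel (1907): a triangle-free graph on n vertices has at most ⌊n^2/4⌋ edges, with equality for the complete bipartite graph K_{⌊n/2⌋, ⌈n/2⌉}. For n = 245: ⌊245^2/4⌋ = ⌊60025/4⌋ = 15006. The extremal graph is K_{122, 123}, which has 122·123 = 15006 edges.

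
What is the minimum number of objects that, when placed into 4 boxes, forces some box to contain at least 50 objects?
n = (50 − 1)·4 + 1 = 197

By the generalised pigeonhole principle, to guarantee some box contains ≥ r objects we need more than (r − 1) · k objects total. Threshold: n = (r − 1) · k + 1. With r = 50 and k = 4: n = 49 · 4 + 1 = 196 + 1 = 197. For n = 196 = 49 · 4, we can put exactly 49 objects in every box, avoiding 50 in any single one — so 197 is tight.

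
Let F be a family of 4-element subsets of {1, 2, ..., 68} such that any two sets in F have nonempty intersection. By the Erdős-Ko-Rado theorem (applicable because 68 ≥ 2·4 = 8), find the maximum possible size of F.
max |F| = C(67, 3) = 47905

The Erdős-Ko-Rado theorem states: for n ≥ 2k, an intersecting family of k-subsets of an n-element set has size at most C(n − 1, k − 1), with equality for 'star' families {A ⊆ [n] : |A| = k, i ∈ A} (fix an element i). For n = 68, k = 4: C(67, 3) = 47905.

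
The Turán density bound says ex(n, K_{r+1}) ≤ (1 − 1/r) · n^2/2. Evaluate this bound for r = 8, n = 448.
Turán density bound = (7/8) · 448^2/2 = 87808

Turán's theorem: ex(n, K_{r+1}) is achieved by the complete r-partite Turán graph T(n, r) with parts as balanced as possible, and is at most (1 − 1/r) · n^2/2. For r = 8, n = 448: the density bound is (7/8) · 200704/2 = 87808. Since 8 ∣ 448, the Turán graph T(448, 8) has parts of equal size 56, and its edge count e(T(448, 8)) = 87808 attains the density bound exactly.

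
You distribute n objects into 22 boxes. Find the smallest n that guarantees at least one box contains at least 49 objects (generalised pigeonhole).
n = (49 − 1)·22 + 1 = 1057

By the generalised pigeonhole principle, to guarantee some box contains ≥ r objects we need more than (r − 1) · k objects total. Threshold: n = (r − 1) · k + 1. With r = 49 and k = 22: n = 48 · 22 + 1 = 1056 + 1 = 1057. For n = 1056 = 48 · 22, we can put exactly 48 objects in every box, avoiding 49 in any single one — so 1057 is tight.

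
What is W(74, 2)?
W(74, 2) = 74 + 1 = 75

A 2-term AP is any pair of integers, so a monochromatic 2-AP exists iff some colour is used at least twice. With 74 colours, the colouring i ↦ i on {1, ..., 74} uses each colour once, avoiding any monochromatic pair, so W(74, 2) > 74. For {1, ..., 75}, pigeonhole forces two integers of the same colour, which form a monochromatic 2-AP. Hence W(74, 2) = 75.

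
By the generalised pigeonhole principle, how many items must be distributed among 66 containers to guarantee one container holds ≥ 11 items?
n = (11 − 1)·66 + 1 = 661

By the generalised pigeonhole principle, to guarantee some box contains ≥ r objects we need more than (r − 1) · k objects total. Threshold: n = (r − 1) · k + 1. With r = 11 and k = 66: n = 10 · 66 + 1 = 660 + 1 = 661. For n = 660 = 10 · 66, we can put exactly 10 objects in every box, avoiding 11 in any single one — so 661 is tight.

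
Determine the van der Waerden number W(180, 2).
W(180, 2) = 180 + 1 = 181

A 2-term AP is any pair of integers, so a monochromatic 2-AP exists iff some colour is used at least twice. With 180 colours, the colouring i ↦ i on {1, ..., 180} uses each colour once, avoiding any monochromatic pair, so W(180, 2) > 180. For {1, ..., 181}, pigeonhole forces two integers of the same colour, which form a monochromatic 2-AP. Hence W(180, 2) = 181.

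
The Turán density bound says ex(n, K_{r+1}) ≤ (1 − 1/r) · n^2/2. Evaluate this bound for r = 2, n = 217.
Turán density bound = (1/2) · 217^2/2 = 47089/4 ≈ 11772.25

Turán's theorem: ex(n, K_{r+1}) is achieved by the complete r-partite Turán graph T(n, r) with parts as balanced as possible, and is at most (1 − 1/r) · n^2/2. For r = 2, n = 217: the density bound is (1/2) · 47089/2 = 47089/4 ≈ 11772.25. The integer-valued extremum is e(T(217, 2)) = 11772, which is strictly less than the density bound 47089/4 since 2 ∤ 217 (the parts of T(217, 2) cannot all be equal).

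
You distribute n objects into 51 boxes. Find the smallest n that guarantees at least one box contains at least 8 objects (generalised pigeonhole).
n = (8 − 1)·51 + 1 = 358

By the generalised pigeonhole principle, to guarantee some box contains ≥ r objects we need more than (r − 1) · k objects total. Threshold: n = (r − 1) · k + 1. With r = 8 and k = 51: n = 7 · 51 + 1 = 357 + 1 = 358. For n = 357 = 7 · 51, we can put exactly 7 objects in every box, avoiding 8 in any single one — so 358 is tight.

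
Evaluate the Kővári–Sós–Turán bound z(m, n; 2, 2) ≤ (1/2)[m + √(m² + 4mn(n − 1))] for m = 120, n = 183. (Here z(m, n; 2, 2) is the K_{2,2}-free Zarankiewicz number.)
z(120, 183; 2, 2) ≤ (1/2)[120 + √(120² + 4·120·183·182)] = (1/2)[120 + √16001280] = 2060.08

Kővári–Sós–Turán: let r_1, ..., r_120 be the row sums and z = Σ r_i the total number of 1s. Each pair of columns can share at most one row with both entries 1 (else a 2×2 all-ones block appears), so Σ_i C(r_i, 2) ≤ C(183, 2) = 16653. By convexity Σ_i C(r_i, 2) ≥ 120·C(z/120, 2) = z(z − 120)/(2·120), giving z² − 120z − 120·183·182 ≤ 0 and hence z ≤ (1/2)[120 + √(14400 + 4·3996720)] = (1/2)[120 + √16001280] ≈ (1/2)(120 + 4000.16) = 2060.08.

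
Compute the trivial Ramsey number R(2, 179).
R(2, 179) = 179

R(2, k) = k for all k ≥ 2: in a 2-colouring of K_k, either some edge is red (a red K_2) or all edges are blue (a blue K_k). And K_{178} coloured all-blue has no blue K_179, so R(2, 179) > 178. Hence R(2, 179) = 179.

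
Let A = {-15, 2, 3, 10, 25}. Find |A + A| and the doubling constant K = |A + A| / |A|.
K = |A + A| / |A| = 15/5 = 3

Enumerate A + A = {a + b : a, b ∈ A}. With |A| = 5, there are |A|^2 = 25 ordered sum pairs; collecting distinct values, A + A = {-30, -13, -12, -5, 4, 5, 6, 10, 12, 13, 20, 27, 28, 35, 50}, so |A + A| = 15. Thus K = 15/5 = 3. For comparison, the minimum possible |A + A| over all 5-element sets is 2·5 − 1 = 9 (so min K = 9/5), attained only by arithmetic progressions.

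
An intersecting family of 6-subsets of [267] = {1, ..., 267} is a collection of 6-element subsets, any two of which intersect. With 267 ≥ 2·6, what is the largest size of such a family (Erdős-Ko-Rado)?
max |F| = C(266, 5) = 10685804668

Erdős-Ko-Rado (1961): when n ≥ 2k, max |F| = C(n−1, k−1). The bound is attained by the star {A : i ∈ A} for any fixed i ∈ [n]. Here C(267−1, 6−1) = C(266, 5) = 10685804668.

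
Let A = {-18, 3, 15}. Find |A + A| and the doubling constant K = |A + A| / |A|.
K = |A + A| / |A| = 6/3 = 2

Enumerate A + A = {a + b : a, b ∈ A}. With |A| = 3, there are |A|^2 = 9 ordered sum pairs; collecting distinct values, A + A = {-36, -15, -3, 6, 18, 30}, so |A + A| = 6. Thus K = 6/3 = 2. For comparison, the minimum possible |A + A| over all 3-element sets is 2·3 − 1 = 5 (so min K = 5/3), attained only by arithmetic progressions.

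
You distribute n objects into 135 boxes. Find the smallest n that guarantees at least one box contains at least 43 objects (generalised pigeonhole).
n = (43 − 1)·135 + 1 = 5671

By the generalised pigeonhole principle, to guarantee some box contains ≥ r objects we need more than (r − 1) · k objects total. Threshold: n = (r − 1) · k + 1. With r = 43 and k = 135: n = 42 · 135 + 1 = 5670 + 1 = 5671. For n = 5670 = 42 · 135, we can put exactly 42 objects in every box, avoiding 43 in any single one — so 5671 is tight.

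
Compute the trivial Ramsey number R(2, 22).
R(2, 22) = 22

R(2, k) = k for all k ≥ 2: in a 2-colouring of K_k, either some edge is red (a red K_2) or all edges are blue (a blue K_k). And K_{21} coloured all-blue has no blue K_22, so R(2, 22) > 21. Hence R(2, 22) = 22.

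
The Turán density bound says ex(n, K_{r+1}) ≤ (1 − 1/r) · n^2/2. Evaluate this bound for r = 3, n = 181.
Turán density bound = (2/3) · 181^2/2 = 32761/3 ≈ 10920.3333

Turán's theorem: ex(n, K_{r+1}) is achieved by the complete r-partite Turán graph T(n, r) with parts as balanced as possible, and is at most (1 − 1/r) · n^2/2. For r = 3, n = 181: the density bound is (2/3) · 32761/2 = 32761/3 ≈ 10920.3333. The integer-valued extremum is e(T(181, 3)) = 10920, which is strictly less than the density bound 32761/3 since 3 ∤ 181 (the parts of T(181, 3) cannot all be equal).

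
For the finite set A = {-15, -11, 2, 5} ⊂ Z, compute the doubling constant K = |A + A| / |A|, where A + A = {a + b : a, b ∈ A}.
K = |A + A| / |A| = 10/4 = 5/2

Enumerate A + A = {a + b : a, b ∈ A}. With |A| = 4, there are |A|^2 = 16 ordered sum pairs; collecting distinct values, A + A = {-30, -26, -22, -13, -10, -9, -6, 4, 7, 10}, so |A + A| = 10. Thus K = 10/4 = 5/2. For comparison, the minimum possible |A + A| over all 4-element sets is 2·4 − 1 = 7 (so min K = 7/4), attained only by arithmetic progressions.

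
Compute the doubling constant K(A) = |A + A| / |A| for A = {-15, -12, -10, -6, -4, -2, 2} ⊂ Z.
K = |A + A| / |A| = 21/7 = 3

Enumerate A + A = {a + b : a, b ∈ A}. With |A| = 7, there are |A|^2 = 49 ordered sum pairs; collecting distinct values, A + A = {-30, -27, -25, -24, -22, -21, -20, -19, -18, -17, -16, -14, -13, -12, -10, -8, -6, -4, -2, 0, 4}, so |A + A| = 21. Thus K = 21/7 = 3. For comparison, the minimum possible |A + A| over all 7-element sets is 2·7 − 1 = 13 (so min K = 13/7), attained only by arithmetic progressions.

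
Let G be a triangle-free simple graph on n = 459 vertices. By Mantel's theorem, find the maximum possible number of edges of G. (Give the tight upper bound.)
ex(459, K_3) = ⌊459^2/4⌋ = 52670

Mantel (1907): a triangle-free graph on n vertices has at most ⌊n^2/4⌋ edges, with equality for the complete bipartite graph K_{⌊n/2⌋, ⌈n/2⌉}. For n = 459: ⌊459^2/4⌋ = ⌊210681/4⌋ = 52670. The extremal graph is K_{229, 230}, which has 229·230 = 52670 edges.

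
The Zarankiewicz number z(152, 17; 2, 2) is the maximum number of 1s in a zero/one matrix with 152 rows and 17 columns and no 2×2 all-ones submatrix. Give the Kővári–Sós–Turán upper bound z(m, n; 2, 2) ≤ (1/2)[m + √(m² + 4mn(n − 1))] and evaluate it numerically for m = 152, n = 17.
z(152, 17; 2, 2) ≤ (1/2)[152 + √(152² + 4·152·17·16)] = (1/2)[152 + √188480] = 293.0714

Kővári–Sós–Turán: let r_1, ..., r_152 be the row sums and z = Σ r_i the total number of 1s. Each pair of columns can share at most one row with both entries 1 (else a 2×2 all-ones block appears), so Σ_i C(r_i, 2) ≤ C(17, 2) = 136. By convexity Σ_i C(r_i, 2) ≥ 152·C(z/152, 2) = z(z − 152)/(2·152), giving z² − 152z − 152·17·16 ≤ 0 and hence z ≤ (1/2)[152 + √(23104 + 4·41344)] = (1/2)[152 + √188480] ≈ (1/2)(152 + 434.1428) = 293.0714.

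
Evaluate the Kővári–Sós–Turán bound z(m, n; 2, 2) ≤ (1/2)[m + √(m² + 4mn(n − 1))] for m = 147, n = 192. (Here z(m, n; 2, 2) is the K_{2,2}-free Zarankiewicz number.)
z(147, 192; 2, 2) ≤ (1/2)[147 + √(147² + 4·147·192·191)] = (1/2)[147 + √21584745] = 2396.4693

Kővári–Sós–Turán: let r_1, ..., r_147 be the row sums and z = Σ r_i the total number of 1s. Each pair of columns can share at most one row with both entries 1 (else a 2×2 all-ones block appears), so Σ_i C(r_i, 2) ≤ C(192, 2) = 18336. By convexity Σ_i C(r_i, 2) ≥ 147·C(z/147, 2) = z(z − 147)/(2·147), giving z² − 147z − 147·192·191 ≤ 0 and hence z ≤ (1/2)[147 + √(21609 + 4·5390784)] = (1/2)[147 + √21584745] ≈ (1/2)(147 + 4645.9385) = 2396.4693.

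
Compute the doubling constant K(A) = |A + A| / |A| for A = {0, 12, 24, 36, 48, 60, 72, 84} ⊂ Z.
K = |A + A| / |A| = 15/8

Enumerate A + A = {a + b : a, b ∈ A}. With |A| = 8, there are |A|^2 = 64 ordered sum pairs; collecting distinct values, A + A = {0, 12, 24, 36, 48, 60, 72, 84, 96, 108, 120, 132, 144, 156, 168}, so |A + A| = 15. Thus K = 15/8. Here |A + A| = 2|A| − 1 = 15, the minimum possible — so K = 15/8 is minimal, which holds iff A is an arithmetic progression.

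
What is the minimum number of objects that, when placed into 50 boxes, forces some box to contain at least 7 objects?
n = (7 − 1)·50 + 1 = 301

By the generalised pigeonhole principle, to guarantee some box contains ≥ r objects we need more than (r − 1) · k objects total. Threshold: n = (r − 1) · k + 1. With r = 7 and k = 50: n = 6 · 50 + 1 = 300 + 1 = 301. For n = 300 = 6 · 50, we can put exactly 6 objects in every box, avoiding 7 in any single one — so 301 is tight.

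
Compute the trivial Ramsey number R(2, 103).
R(2, 103) = 103

R(2, k) = k for all k ≥ 2: in a 2-colouring of K_k, either some edge is red (a red K_2) or all edges are blue (a blue K_k). And K_{102} coloured all-blue has no blue K_103, so R(2, 103) > 102. Hence R(2, 103) = 103.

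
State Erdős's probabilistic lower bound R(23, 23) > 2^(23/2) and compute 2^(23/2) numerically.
2^(23/2) = 2896.3094; so R(23, 23) > 2896.3094

Colour each edge of K_n uniformly at random with red/blue. The expected number of monochromatic K_23 is C(n, 23) · 2 · 2^(−C(23,2)). If C(n, 23) · 2^(1 − C(23,2)) < 1, then with positive probability no monochromatic K_23 exists, so R(23, 23) > n. The standard estimate C(n, 23) ≤ n^23/23! shows this inequality holds whenever n ≤ 2^(23/2) (since 23! · 2^(C(23,2) − 1) > 2^(23^2/2) ≥ n^23). Hence R(23, 23) > 2^(23/2) = 2896.3094.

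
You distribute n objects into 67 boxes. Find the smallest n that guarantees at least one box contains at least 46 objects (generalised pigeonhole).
n = (46 − 1)·67 + 1 = 3016

By the generalised pigeonhole principle, to guarantee some box contains ≥ r objects we need more than (r − 1) · k objects total. Threshold: n = (r − 1) · k + 1. With r = 46 and k = 67: n = 45 · 67 + 1 = 3015 + 1 = 3016. For n = 3015 = 45 · 67, we can put exactly 45 objects in every box, avoiding 46 in any single one — so 3016 is tight.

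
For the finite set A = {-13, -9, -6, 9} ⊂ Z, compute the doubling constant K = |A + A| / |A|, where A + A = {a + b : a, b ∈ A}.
K = |A + A| / |A| = 10/4 = 5/2

Enumerate A + A = {a + b : a, b ∈ A}. With |A| = 4, there are |A|^2 = 16 ordered sum pairs; collecting distinct values, A + A = {-26, -22, -19, -18, -15, -12, -4, 0, 3, 18}, so |A + A| = 10. Thus K = 10/4 = 5/2. For comparison, the minimum possible |A + A| over all 4-element sets is 2·4 − 1 = 7 (so min K = 7/4), attained only by arithmetic progressions.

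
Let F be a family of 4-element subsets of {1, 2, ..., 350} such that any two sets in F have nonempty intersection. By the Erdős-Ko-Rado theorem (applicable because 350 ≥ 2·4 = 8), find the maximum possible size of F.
max |F| = C(349, 3) = 7023974

Erdős-Ko-Rado (1961): when n ≥ 2k, max |F| = C(n−1, k−1). The bound is attained by the star {A : i ∈ A} for any fixed i ∈ [n]. Here C(350−1, 4−1) = C(349, 3) = 7023974.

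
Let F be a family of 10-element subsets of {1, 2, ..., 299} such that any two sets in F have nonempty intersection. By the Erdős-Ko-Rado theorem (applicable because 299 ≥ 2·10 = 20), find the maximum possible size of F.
max |F| = C(298, 9) = 45207677551849890

The Erdős-Ko-Rado theorem states: for n ≥ 2k, an intersecting family of k-subsets of an n-element set has size at most C(n − 1, k − 1), with equality for 'star' families {A ⊆ [n] : |A| = k, i ∈ A} (fix an element i). For n = 299, k = 10: C(298, 9) = 45207677551849890.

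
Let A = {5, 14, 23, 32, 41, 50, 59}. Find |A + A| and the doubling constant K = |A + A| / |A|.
K = |A + A| / |A| = 13/7

Enumerate A + A = {a + b : a, b ∈ A}. With |A| = 7, there are |A|^2 = 49 ordered sum pairs; collecting distinct values, A + A = {10, 19, 28, 37, 46, 55, 64, 73, 82, 91, 100, 109, 118}, so |A + A| = 13. Thus K = 13/7. Here |A + A| = 2|A| − 1 = 13, the minimum possible — so K = 13/7 is minimal, which holds iff A is an arithmetic progression.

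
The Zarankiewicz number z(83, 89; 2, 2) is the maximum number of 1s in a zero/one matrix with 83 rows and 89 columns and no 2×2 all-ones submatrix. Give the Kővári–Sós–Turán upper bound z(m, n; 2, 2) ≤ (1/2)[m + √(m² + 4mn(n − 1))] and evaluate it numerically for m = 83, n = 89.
z(83, 89; 2, 2) ≤ (1/2)[83 + √(83² + 4·83·89·88)] = (1/2)[83 + √2607113] = 848.8278

Kővári–Sós–Turán: let r_1, ..., r_83 be the row sums and z = Σ r_i the total number of 1s. Each pair of columns can share at most one row with both entries 1 (else a 2×2 all-ones block appears), so Σ_i C(r_i, 2) ≤ C(89, 2) = 3916. By convexity Σ_i C(r_i, 2) ≥ 83·C(z/83, 2) = z(z − 83)/(2·83), giving z² − 83z − 83·89·88 ≤ 0 and hence z ≤ (1/2)[83 + √(6889 + 4·650056)] = (1/2)[83 + √2607113] ≈ (1/2)(83 + 1614.6557) = 848.8278.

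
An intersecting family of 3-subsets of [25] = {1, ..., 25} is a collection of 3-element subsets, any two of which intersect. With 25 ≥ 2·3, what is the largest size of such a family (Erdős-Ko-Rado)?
max |F| = C(24, 2) = 276

The Erdős-Ko-Rado theorem states: for n ≥ 2k, an intersecting family of k-subsets of an n-element set has size at most C(n − 1, k − 1), with equality for 'star' families {A ⊆ [n] : |A| = k, i ∈ A} (fix an element i). For n = 25, k = 3: C(24, 2) = 276.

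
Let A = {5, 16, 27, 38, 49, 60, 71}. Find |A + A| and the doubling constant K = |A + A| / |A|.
K = |A + A| / |A| = 13/7

Enumerate A + A = {a + b : a, b ∈ A}. With |A| = 7, there are |A|^2 = 49 ordered sum pairs; collecting distinct values, A + A = {10, 21, 32, 43, 54, 65, 76, 87, 98, 109, 120, 131, 142}, so |A + A| = 13. Thus K = 13/7. Here |A + A| = 2|A| − 1 = 13, the minimum possible — so K = 13/7 is minimal, which holds iff A is an arithmetic progression.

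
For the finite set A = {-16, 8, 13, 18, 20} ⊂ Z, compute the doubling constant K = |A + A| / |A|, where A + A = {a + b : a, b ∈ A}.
K = |A + A| / |A| = 14/5

Enumerate A + A = {a + b : a, b ∈ A}. With |A| = 5, there are |A|^2 = 25 ordered sum pairs; collecting distinct values, A + A = {-32, -8, -3, 2, 4, 16, 21, 26, 28, 31, 33, 36, 38, 40}, so |A + A| = 14. Thus K = 14/5. For comparison, the minimum possible |A + A| over all 5-element sets is 2·5 − 1 = 9 (so min K = 9/5), attained only by arithmetic progressions.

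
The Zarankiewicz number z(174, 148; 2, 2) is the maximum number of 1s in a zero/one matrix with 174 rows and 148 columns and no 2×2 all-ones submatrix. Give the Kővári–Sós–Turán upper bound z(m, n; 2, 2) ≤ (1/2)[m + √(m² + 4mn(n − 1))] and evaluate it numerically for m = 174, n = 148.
z(174, 148; 2, 2) ≤ (1/2)[174 + √(174² + 4·174·148·147)] = (1/2)[174 + √15172452] = 2034.5916

Kővári–Sós–Turán: let r_1, ..., r_174 be the row sums and z = Σ r_i the total number of 1s. Each pair of columns can share at most one row with both entries 1 (else a 2×2 all-ones block appears), so Σ_i C(r_i, 2) ≤ C(148, 2) = 10878. By convexity Σ_i C(r_i, 2) ≥ 174·C(z/174, 2) = z(z − 174)/(2·174), giving z² − 174z − 174·148·147 ≤ 0 and hence z ≤ (1/2)[174 + √(30276 + 4·3785544)] = (1/2)[174 + √15172452] ≈ (1/2)(174 + 3895.1832) = 2034.5916.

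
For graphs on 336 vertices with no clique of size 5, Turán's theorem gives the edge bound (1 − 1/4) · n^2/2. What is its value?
Turán density bound = (3/4) · 336^2/2 = 42336

Turán's theorem: ex(n, K_{r+1}) is achieved by the complete r-partite Turán graph T(n, r) with parts as balanced as possible, and is at most (1 − 1/r) · n^2/2. For r = 4, n = 336: the density bound is (3/4) · 112896/2 = 42336. Since 4 ∣ 336, the Turán graph T(336, 4) has parts of equal size 84, and its edge count e(T(336, 4)) = 42336 attains the density bound exactly.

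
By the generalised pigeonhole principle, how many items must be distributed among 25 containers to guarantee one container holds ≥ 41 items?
n = (41 − 1)·25 + 1 = 1001

By the generalised pigeonhole principle, to guarantee some box contains ≥ r objects we need more than (r − 1) · k objects total. Threshold: n = (r − 1) · k + 1. With r = 41 and k = 25: n = 40 · 25 + 1 = 1000 + 1 = 1001. For n = 1000 = 40 · 25, we can put exactly 40 objects in every box, avoiding 41 in any single one — so 1001 is tight.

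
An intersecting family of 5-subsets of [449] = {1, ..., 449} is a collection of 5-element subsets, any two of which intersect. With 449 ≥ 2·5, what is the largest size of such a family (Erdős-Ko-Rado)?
max |F| = C(448, 4) = 1656033680

The Erdős-Ko-Rado theorem states: for n ≥ 2k, an intersecting family of k-subsets of an n-element set has size at most C(n − 1, k − 1), with equality for 'star' families {A ⊆ [n] : |A| = k, i ∈ A} (fix an element i). For n = 449, k = 5: C(448, 4) = 1656033680.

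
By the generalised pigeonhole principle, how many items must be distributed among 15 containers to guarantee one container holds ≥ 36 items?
n = (36 − 1)·15 + 1 = 526

By the generalised pigeonhole principle, to guarantee some box contains ≥ r objects we need more than (r − 1) · k objects total. Threshold: n = (r − 1) · k + 1. With r = 36 and k = 15: n = 35 · 15 + 1 = 525 + 1 = 526. For n = 525 = 35 · 15, we can put exactly 35 objects in every box, avoiding 36 in any single one — so 526 is tight.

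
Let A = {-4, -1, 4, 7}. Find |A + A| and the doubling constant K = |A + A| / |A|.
K = |A + A| / |A| = 9/4

Enumerate A + A = {a + b : a, b ∈ A}. With |A| = 4, there are |A|^2 = 16 ordered sum pairs; collecting distinct values, A + A = {-8, -5, -2, 0, 3, 6, 8, 11, 14}, so |A + A| = 9. Thus K = 9/4. For comparison, the minimum possible |A + A| over all 4-element sets is 2·4 − 1 = 7 (so min K = 7/4), attained only by arithmetic progressions.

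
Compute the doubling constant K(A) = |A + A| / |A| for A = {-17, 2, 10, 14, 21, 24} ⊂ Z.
K = |A + A| / |A| = 20/6 = 10/3

Enumerate A + A = {a + b : a, b ∈ A}. With |A| = 6, there are |A|^2 = 36 ordered sum pairs; collecting distinct values, A + A = {-34, -15, -7, -3, 4, 7, 12, 16, 20, 23, 24, 26, 28, 31, 34, 35, 38, 42, 45, 48}, so |A + A| = 20. Thus K = 20/6 = 10/3. For comparison, the minimum possible |A + A| over all 6-element sets is 2·6 − 1 = 11 (so min K = 11/6), attained only by arithmetic progressions.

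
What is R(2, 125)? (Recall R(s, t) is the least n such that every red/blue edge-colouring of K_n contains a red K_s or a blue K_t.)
R(2, 125) = 125

R(2, k) = k for all k ≥ 2: in a 2-colouring of K_k, either some edge is red (a red K_2) or all edges are blue (a blue K_k). And K_{124} coloured all-blue has no blue K_125, so R(2, 125) > 124. Hence R(2, 125) = 125.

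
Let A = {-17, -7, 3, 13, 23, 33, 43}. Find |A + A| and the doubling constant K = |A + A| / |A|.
K = |A + A| / |A| = 13/7

Enumerate A + A = {a + b : a, b ∈ A}. With |A| = 7, there are |A|^2 = 49 ordered sum pairs; collecting distinct values, A + A = {-34, -24, -14, -4, 6, 16, 26, 36, 46, 56, 66, 76, 86}, so |A + A| = 13. Thus K = 13/7. Here |A + A| = 2|A| − 1 = 13, the minimum possible — so K = 13/7 is minimal, which holds iff A is an arithmetic progression.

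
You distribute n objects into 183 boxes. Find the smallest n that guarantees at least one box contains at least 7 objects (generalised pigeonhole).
n = (7 − 1)·183 + 1 = 1099

By the generalised pigeonhole principle, to guarantee some box contains ≥ r objects we need more than (r − 1) · k objects total. Threshold: n = (r − 1) · k + 1. With r = 7 and k = 183: n = 6 · 183 + 1 = 1098 + 1 = 1099. For n = 1098 = 6 · 183, we can put exactly 6 objects in every box, avoiding 7 in any single one — so 1099 is tight.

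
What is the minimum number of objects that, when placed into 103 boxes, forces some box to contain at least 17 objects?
n = (17 − 1)·103 + 1 = 1649

By the generalised pigeonhole principle, to guarantee some box contains ≥ r objects we need more than (r − 1) · k objects total. Threshold: n = (r − 1) · k + 1. With r = 17 and k = 103: n = 16 · 103 + 1 = 1648 + 1 = 1649. For n = 1648 = 16 · 103, we can put exactly 16 objects in every box, avoiding 17 in any single one — so 1649 is tight.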